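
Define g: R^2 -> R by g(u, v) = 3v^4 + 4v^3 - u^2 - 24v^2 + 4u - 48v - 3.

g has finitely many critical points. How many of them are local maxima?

1

g separates as a function of u plus a function of v, so ∇g=0 decouples.
∂g/∂u = -2(u - 2) = 0 at u ∈ {2}; ∂g/∂v = 12(v - 2)(v + 1)(v + 2) = 0 at v ∈ {-2, -1, 2}.
The Hessian is diagonal: diag(g_uu, g_vv). Second derivatives: g_uu(2)=-2; g_vv(-2)=48, g_vv(-1)=-36, g_vv(2)=144.
Local maxima occur where both diagonal entries negative: (2, -1). Count: 1.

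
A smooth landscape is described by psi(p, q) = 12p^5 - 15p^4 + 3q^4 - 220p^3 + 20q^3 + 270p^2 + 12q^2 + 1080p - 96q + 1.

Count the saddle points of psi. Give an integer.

psi separates as a function of p plus a function of q, so ∇psi=0 decouples.
∂psi/∂p = 60(p - 3)(p - 2)(p + 1)(p + 3) = 0 at p ∈ {-3, -1, 2, 3}; ∂psi/∂q = 12(q - 1)(q + 2)(q + 4) = 0 at q ∈ {-4, -2, 1}.
The Hessian is diagonal: diag(psi_pp, psi_qq). Second derivatives: psi_pp(-3)=-3600, psi_pp(-1)=1440, psi_pp(2)=-900, psi_pp(3)=1440; psi_qq(-4)=120, psi_qq(-2)=-72, psi_qq(1)=180.
Saddle points occur where the two diagonal entries have opposite signs: (-3, -4), (-3, 1), (-1, -2), (2, -4), (2, 1), (3, -2). Count: 6.

6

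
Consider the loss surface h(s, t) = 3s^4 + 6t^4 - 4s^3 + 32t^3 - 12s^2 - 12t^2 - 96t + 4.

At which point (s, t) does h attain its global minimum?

(2, -4)

h(s,t) separates as P(s) + Q(t) + 4, so its minimum is min P + min Q + 4.
P'(s) = 12s(s - 2)(s + 1) vanishes at s ∈ {-1, 0, 2}; Q'(t) = 24(t - 1)(t + 1)(t + 4) vanishes at t ∈ {-4, -1, 1}.
Local minima of P (where P''>0): P(-1)=-5, P(2)=-32. Local minima of Q: Q(-4)=-320, Q(1)=-70.
So the global minimum of h is P(2) + Q(-4) + 4 = -32 − 320 + 4 = -348, attained at (2, -4).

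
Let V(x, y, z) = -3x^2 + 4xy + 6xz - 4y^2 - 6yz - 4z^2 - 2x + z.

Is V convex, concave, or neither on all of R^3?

V is quadratic, so its Hessian is the constant matrix H = [[-6, 4, 6], [4, -8, -6], [6, -6, -8]].
Leading principal minors: -6, 32, -40.
Signs alternate −, +, − ⇒ H ≺ 0 ⇒ concave.

concave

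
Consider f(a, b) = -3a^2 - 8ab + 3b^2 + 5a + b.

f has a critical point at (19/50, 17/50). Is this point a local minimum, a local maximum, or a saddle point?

The Hessian of f is constant: H = [[-6, -8], [-8, 6]].
det(H) = (-6)·6 − (-8)² = -100.
Since det(H) < 0, H is indefinite and the critical point is a saddle point.

saddle point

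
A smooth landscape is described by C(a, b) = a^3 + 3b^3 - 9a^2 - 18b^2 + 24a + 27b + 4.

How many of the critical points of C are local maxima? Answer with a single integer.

1

C separates as a function of a plus a function of b, so ∇C=0 decouples.
∂C/∂a = 3(a - 4)(a - 2) = 0 at a ∈ {2, 4}; ∂C/∂b = 9(b - 3)(b - 1) = 0 at b ∈ {1, 3}.
The Hessian is diagonal: diag(C_aa, C_bb). Second derivatives: C_aa(2)=-6, C_aa(4)=6; C_bb(1)=-18, C_bb(3)=18.
Local maxima occur where both diagonal entries negative: (2, 1). Count: 1.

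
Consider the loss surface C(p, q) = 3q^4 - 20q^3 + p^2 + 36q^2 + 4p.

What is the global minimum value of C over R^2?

C(p,q) separates as A(p) + B(q), so its minimum is min A + min B.
A'(p) = 2p + 4 vanishes at p ∈ {-2}; B'(q) = 12q(q - 3)(q - 2) vanishes at q ∈ {0, 2, 3}.
Local minima of A (where A''>0): A(-2)=-4. Local minima of B: B(0)=0, B(3)=27.
So the global minimum of C is A(-2) + B(0) = -4 + 0 = -4, attained at (-2, 0).

-4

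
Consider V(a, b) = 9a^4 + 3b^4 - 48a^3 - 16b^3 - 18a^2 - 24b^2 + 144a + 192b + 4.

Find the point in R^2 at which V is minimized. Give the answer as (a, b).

V(a,b) separates as P(a) + Q(b) + 4, so its minimum is min P + min Q + 4.
P'(a) = 36(a - 4)(a - 1)(a + 1) vanishes at a ∈ {-1, 1, 4}; Q'(b) = 12(b - 4)(b - 2)(b + 2) vanishes at b ∈ {-2, 2, 4}.
Local minima of P (where P''>0): P(-1)=-105, P(4)=-480. Local minima of Q: Q(-2)=-304, Q(4)=128.
So the global minimum of V is P(4) + Q(-2) + 4 = -480 − 304 + 4 = -780, attained at (4, -2).

(4, -2)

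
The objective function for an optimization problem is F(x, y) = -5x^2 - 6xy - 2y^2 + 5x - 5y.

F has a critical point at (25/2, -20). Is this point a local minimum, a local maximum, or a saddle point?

The Hessian of F is constant: H = [[-10, -6], [-6, -4]].
det(H) = (-10)·(-4) − (-6)² = 4.
det(H) > 0 and tr(H) = -14 < 0, so H is negative definite and the point is a local maximum.

local maximum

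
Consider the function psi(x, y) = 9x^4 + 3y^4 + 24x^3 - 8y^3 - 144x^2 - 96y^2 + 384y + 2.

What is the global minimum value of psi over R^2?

psi(x,y) separates as P(x) + Q(y) + 2, so its minimum is min P + min Q + 2.
P'(x) = 36x(x - 2)(x + 4) vanishes at x ∈ {-4, 0, 2}; Q'(y) = 12(y - 4)(y - 2)(y + 4) vanishes at y ∈ {-4, 2, 4}.
Local minima of P (where P''>0): P(-4)=-1536, P(2)=-240. Local minima of Q: Q(-4)=-1792, Q(4)=256.
So the global minimum of psi is P(-4) + Q(-4) + 2 = -1536 − 1792 + 2 = -3326, attained at (-4, -4).

-3326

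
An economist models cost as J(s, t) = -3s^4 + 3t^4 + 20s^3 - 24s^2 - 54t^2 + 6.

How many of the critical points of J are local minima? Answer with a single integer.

J separates as a function of s plus a function of t, so ∇J=0 decouples.
∂J/∂s = -12s(s - 4)(s - 1) = 0 at s ∈ {0, 1, 4}; ∂J/∂t = 12t(t - 3)(t + 3) = 0 at t ∈ {-3, 0, 3}.
The Hessian is diagonal: diag(J_ss, J_tt). Second derivatives: J_ss(0)=-48, J_ss(1)=36, J_ss(4)=-144; J_tt(-3)=216, J_tt(0)=-108, J_tt(3)=216.
Local minima occur where both diagonal entries positive: (1, -3), (1, 3). Count: 2.

2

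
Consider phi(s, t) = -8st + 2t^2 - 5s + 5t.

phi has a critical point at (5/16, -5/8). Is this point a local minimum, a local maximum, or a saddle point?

The Hessian of phi is constant: H = [[0, -8], [-8, 4]].
det(H) = 0·4 − (-8)² = -64.
Since det(H) < 0, H is indefinite and the critical point is a saddle point.

saddle point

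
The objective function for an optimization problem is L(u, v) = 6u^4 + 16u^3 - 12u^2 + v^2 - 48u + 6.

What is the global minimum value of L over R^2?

-32

L(u,v) separates as P(u) + Q(v) + 6, so its minimum is min P + min Q + 6.
P'(u) = 24(u - 1)(u + 1)(u + 2) vanishes at u ∈ {-2, -1, 1}; Q'(v) = 2v vanishes at v ∈ {0}.
Local minima of P (where P''>0): P(-2)=16, P(1)=-38. Local minima of Q: Q(0)=0.
So the global minimum of L is P(1) + Q(0) + 6 = -38 + 0 + 6 = -32, attained at (1, 0).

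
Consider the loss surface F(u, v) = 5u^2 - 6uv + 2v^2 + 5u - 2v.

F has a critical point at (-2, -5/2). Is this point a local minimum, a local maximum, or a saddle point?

The Hessian of F is constant: H = [[10, -6], [-6, 4]].
det(H) = 10·4 − (-6)² = 4.
det(H) > 0 and tr(H) = 14 > 0, so H is positive definite and the point is a local minimum.

local minimum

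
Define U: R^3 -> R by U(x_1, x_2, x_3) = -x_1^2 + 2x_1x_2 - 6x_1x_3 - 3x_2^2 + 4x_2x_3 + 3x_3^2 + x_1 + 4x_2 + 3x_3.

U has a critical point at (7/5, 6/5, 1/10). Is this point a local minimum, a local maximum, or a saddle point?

saddle point

The Hessian is constant: H = [[-2, 2, -6], [2, -6, 4], [-6, 4, 6]].
Leading principal minors: Δ₁ = -2, Δ₂ = 8, Δ₃ = 200.
The minors fit neither the all-positive nor the alternating-sign pattern, so H is indefinite: a saddle point.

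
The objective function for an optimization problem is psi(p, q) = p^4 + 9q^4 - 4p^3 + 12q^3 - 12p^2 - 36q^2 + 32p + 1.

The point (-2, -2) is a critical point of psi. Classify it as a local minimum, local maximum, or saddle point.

The mixed partial ∂²psi/∂p∂q is 0, so the Hessian at any point is diag(psi_pp, psi_qq) = diag(12(p^2 - 2p - 2), 36(3q^2 + 2q - 2)).
At (-2, -2): H = diag(72, 216).
Both eigenvalues are positive, so H is positive definite: a local minimum.

local minimum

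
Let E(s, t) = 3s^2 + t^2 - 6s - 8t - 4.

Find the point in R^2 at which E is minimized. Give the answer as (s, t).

(1, 4)

E(s,t) separates as P(s) + Q(t) − 4, so its minimum is min P + min Q − 4.
P'(s) = 6s - 6 vanishes at s ∈ {1}; Q'(t) = 2(t - 4) vanishes at t ∈ {4}.
Local minima of P (where P''>0): P(1)=-3. Local minima of Q: Q(4)=-16.
So the global minimum of E is P(1) + Q(4) − 4 = -3 − 16 − 4 = -23, attained at (1, 4).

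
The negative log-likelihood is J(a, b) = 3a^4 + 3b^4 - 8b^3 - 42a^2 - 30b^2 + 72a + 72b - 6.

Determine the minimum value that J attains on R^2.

J(a,b) separates as P(a) + Q(b) − 6, so its minimum is min P + min Q − 6.
P'(a) = 12(a - 2)(a - 1)(a + 3) vanishes at a ∈ {-3, 1, 2}; Q'(b) = 12(b - 3)(b - 1)(b + 2) vanishes at b ∈ {-2, 1, 3}.
Local minima of P (where P''>0): P(-3)=-351, P(2)=24. Local minima of Q: Q(-2)=-152, Q(3)=-27.
So the global minimum of J is P(-3) + Q(-2) − 6 = -351 − 152 − 6 = -509, attained at (-3, -2).

-509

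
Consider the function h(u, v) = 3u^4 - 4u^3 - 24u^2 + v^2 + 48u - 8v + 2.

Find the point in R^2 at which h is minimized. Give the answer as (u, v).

(-2, 4)

h(u,v) separates as P(u) + Q(v) + 2, so its minimum is min P + min Q + 2.
P'(u) = 12(u - 2)(u - 1)(u + 2) vanishes at u ∈ {-2, 1, 2}; Q'(v) = 2v - 8 vanishes at v ∈ {4}.
Local minima of P (where P''>0): P(-2)=-112, P(2)=16. Local minima of Q: Q(4)=-16.
So the global minimum of h is P(-2) + Q(4) + 2 = -112 − 16 + 2 = -126, attained at (-2, 4).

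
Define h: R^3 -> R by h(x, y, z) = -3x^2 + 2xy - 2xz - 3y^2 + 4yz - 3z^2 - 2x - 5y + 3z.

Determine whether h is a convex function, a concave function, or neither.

h is quadratic, so its Hessian is the constant matrix H = [[-6, 2, -2], [2, -6, 4], [-2, 4, -6]].
Leading principal minors: -6, 32, -104.
Signs alternate −, +, − ⇒ H ≺ 0 ⇒ concave.

concave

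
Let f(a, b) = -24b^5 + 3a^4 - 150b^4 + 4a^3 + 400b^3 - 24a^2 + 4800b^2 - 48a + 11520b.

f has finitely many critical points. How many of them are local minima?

4

f separates as a function of a plus a function of b, so ∇f=0 decouples.
∂f/∂a = 12(a - 2)(a + 1)(a + 2) = 0 at a ∈ {-2, -1, 2}; ∂f/∂b = -120(b - 4)(b + 2)(b + 3)(b + 4) = 0 at b ∈ {-4, -3, -2, 4}.
The Hessian is diagonal: diag(f_aa, f_bb). Second derivatives: f_aa(-2)=48, f_aa(-1)=-36, f_aa(2)=144; f_bb(-4)=1920, f_bb(-3)=-840, f_bb(-2)=1440, f_bb(4)=-40320.
Local minima occur where both diagonal entries positive: (-2, -4), (-2, -2), (2, -4), (2, -2). Count: 4.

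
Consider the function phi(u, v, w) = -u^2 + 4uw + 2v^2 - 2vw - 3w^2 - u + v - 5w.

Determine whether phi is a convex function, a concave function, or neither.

phi is quadratic, so its Hessian is the constant matrix H = [[-2, 0, 4], [0, 4, -2], [4, -2, -6]].
Leading principal minors: -2, -8, -8.
Neither pattern holds ⇒ H is indefinite ⇒ neither convex nor concave.

neither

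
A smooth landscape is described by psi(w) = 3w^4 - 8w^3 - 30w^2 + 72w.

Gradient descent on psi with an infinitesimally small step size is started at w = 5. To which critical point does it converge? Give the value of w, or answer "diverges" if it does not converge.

3

psi'(w) = 12(w - 3)(w - 1)(w + 2), so psi'(5) = 672.
Gradient descent moves in the -psi' direction, i.e. w is decreasing.
The nearest critical point in that direction is w = 3, where psi'' = 120 > 0 (a local minimum). The iterate converges there.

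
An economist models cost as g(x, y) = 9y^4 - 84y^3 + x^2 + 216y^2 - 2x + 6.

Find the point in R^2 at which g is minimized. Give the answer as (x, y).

(1, 0)

g(x,y) separates as P(x) + Q(y) + 6, so its minimum is min P + min Q + 6.
P'(x) = 2x - 2 vanishes at x ∈ {1}; Q'(y) = 36y(y - 4)(y - 3) vanishes at y ∈ {0, 3, 4}.
Local minima of P (where P''>0): P(1)=-1. Local minima of Q: Q(0)=0, Q(4)=384.
So the global minimum of g is P(1) + Q(0) + 6 = -1 + 0 + 6 = 5, attained at (1, 0).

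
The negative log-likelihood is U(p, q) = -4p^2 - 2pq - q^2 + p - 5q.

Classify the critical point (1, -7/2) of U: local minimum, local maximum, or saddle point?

local maximum

The Hessian of U is constant: H = [[-8, -2], [-2, -2]].
det(H) = (-8)·(-2) − (-2)² = 12.
det(H) > 0 and tr(H) = -10 < 0, so H is negative definite and the point is a local maximum.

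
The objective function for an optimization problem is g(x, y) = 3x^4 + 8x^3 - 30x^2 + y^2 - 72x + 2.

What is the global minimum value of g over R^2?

-150

g(x,y) separates as P(x) + Q(y) + 2, so its minimum is min P + min Q + 2.
P'(x) = 12(x - 2)(x + 1)(x + 3) vanishes at x ∈ {-3, -1, 2}; Q'(y) = 2y vanishes at y ∈ {0}.
Local minima of P (where P''>0): P(-3)=-27, P(2)=-152. Local minima of Q: Q(0)=0.
So the global minimum of g is P(2) + Q(0) + 2 = -152 + 0 + 2 = -150, attained at (2, 0).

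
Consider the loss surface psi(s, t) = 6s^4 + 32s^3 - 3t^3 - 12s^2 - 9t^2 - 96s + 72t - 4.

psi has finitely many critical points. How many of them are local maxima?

1

psi separates as a function of s plus a function of t, so ∇psi=0 decouples.
∂psi/∂s = 24(s - 1)(s + 1)(s + 4) = 0 at s ∈ {-4, -1, 1}; ∂psi/∂t = -9(t - 2)(t + 4) = 0 at t ∈ {-4, 2}.
The Hessian is diagonal: diag(psi_ss, psi_tt). Second derivatives: psi_ss(-4)=360, psi_ss(-1)=-144, psi_ss(1)=240; psi_tt(-4)=54, psi_tt(2)=-54.
Local maxima occur where both diagonal entries negative: (-1, 2). Count: 1.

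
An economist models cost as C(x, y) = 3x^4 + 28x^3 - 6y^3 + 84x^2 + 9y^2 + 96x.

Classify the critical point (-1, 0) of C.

The mixed partial ∂²C/∂x∂y is 0, so the Hessian at any point is diag(C_xx, C_yy) = diag(12(3x^2 + 14x + 14), 18(-2y + 1)).
At (-1, 0): H = diag(36, 18).
Both eigenvalues are positive, so H is positive definite: a local minimum.

local minimum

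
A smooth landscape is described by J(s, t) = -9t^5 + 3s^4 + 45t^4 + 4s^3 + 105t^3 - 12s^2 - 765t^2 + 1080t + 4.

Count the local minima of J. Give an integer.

4

J separates as a function of s plus a function of t, so ∇J=0 decouples.
∂J/∂s = 12s(s - 1)(s + 2) = 0 at s ∈ {-2, 0, 1}; ∂J/∂t = -45(t - 4)(t - 2)(t - 1)(t + 3) = 0 at t ∈ {-3, 1, 2, 4}.
The Hessian is diagonal: diag(J_ss, J_tt). Second derivatives: J_ss(-2)=72, J_ss(0)=-24, J_ss(1)=36; J_tt(-3)=6300, J_tt(1)=-540, J_tt(2)=450, J_tt(4)=-1890.
Local minima occur where both diagonal entries positive: (-2, -3), (-2, 2), (1, -3), (1, 2). Count: 4.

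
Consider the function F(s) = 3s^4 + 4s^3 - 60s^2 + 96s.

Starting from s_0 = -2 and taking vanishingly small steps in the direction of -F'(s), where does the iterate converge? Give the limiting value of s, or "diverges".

-4

F'(s) = 12(s - 2)(s - 1)(s + 4), so F'(-2) = 288.
Gradient descent moves in the -F' direction, i.e. s is decreasing.
The nearest critical point in that direction is s = -4, where F'' = 360 > 0 (a local minimum). The iterate converges there.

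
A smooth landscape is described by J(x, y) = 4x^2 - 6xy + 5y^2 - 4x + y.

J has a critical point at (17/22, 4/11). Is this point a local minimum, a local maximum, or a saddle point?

The Hessian of J is constant: H = [[8, -6], [-6, 10]].
det(H) = 8·10 − (-6)² = 44.
det(H) > 0 and tr(H) = 18 > 0, so H is positive definite and the point is a local minimum.

local minimum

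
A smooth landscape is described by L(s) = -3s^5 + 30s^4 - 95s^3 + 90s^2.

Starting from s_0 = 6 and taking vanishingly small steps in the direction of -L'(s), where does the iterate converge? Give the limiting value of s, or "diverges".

diverges

L'(s) = -15s(s - 4)(s - 3)(s - 1), so L'(6) = -2700.
Gradient descent moves in the -L' direction, i.e. s is increasing.
There is no critical point above s=6, and L' keeps the same sign, so the iterate runs off to +∞.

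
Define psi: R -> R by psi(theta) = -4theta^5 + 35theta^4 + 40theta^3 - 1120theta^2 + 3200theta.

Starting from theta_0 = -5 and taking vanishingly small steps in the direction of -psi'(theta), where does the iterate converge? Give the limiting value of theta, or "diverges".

-4

psi'(theta) = -20(theta - 5)(theta - 4)(theta - 2)(theta + 4), so psi'(-5) = -12600.
Gradient descent moves in the -psi' direction, i.e. theta is increasing.
The nearest critical point in that direction is theta = -4, where psi'' = 8640 > 0 (a local minimum). The iterate converges there.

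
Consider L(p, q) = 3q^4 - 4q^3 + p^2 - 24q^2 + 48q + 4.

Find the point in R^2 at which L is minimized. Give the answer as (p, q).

(0, -2)

L(p,q) separates as A(p) + B(q) + 4, so its minimum is min A + min B + 4.
A'(p) = 2p vanishes at p ∈ {0}; B'(q) = 12(q - 2)(q - 1)(q + 2) vanishes at q ∈ {-2, 1, 2}.
Local minima of A (where A''>0): A(0)=0. Local minima of B: B(-2)=-112, B(2)=16.
So the global minimum of L is A(0) + B(-2) + 4 = 0 − 112 + 4 = -108, attained at (0, -2).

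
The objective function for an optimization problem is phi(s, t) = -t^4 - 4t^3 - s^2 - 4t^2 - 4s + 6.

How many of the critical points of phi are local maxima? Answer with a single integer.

2

phi separates as a function of s plus a function of t, so ∇phi=0 decouples.
∂phi/∂s = -2(s + 2) = 0 at s ∈ {-2}; ∂phi/∂t = -4t(t + 1)(t + 2) = 0 at t ∈ {-2, -1, 0}.
The Hessian is diagonal: diag(phi_ss, phi_tt). Second derivatives: phi_ss(-2)=-2; phi_tt(-2)=-8, phi_tt(-1)=4, phi_tt(0)=-8.
Local maxima occur where both diagonal entries negative: (-2, -2), (-2, 0). Count: 2.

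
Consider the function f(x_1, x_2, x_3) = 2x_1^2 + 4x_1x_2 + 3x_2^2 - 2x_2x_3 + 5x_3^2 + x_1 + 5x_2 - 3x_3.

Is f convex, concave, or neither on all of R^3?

f is quadratic, so its Hessian is the constant matrix H = [[4, 4, 0], [4, 6, -2], [0, -2, 10]].
Leading principal minors: 4, 8, 64.
All positive ⇒ H ≻ 0 ⇒ convex.

convex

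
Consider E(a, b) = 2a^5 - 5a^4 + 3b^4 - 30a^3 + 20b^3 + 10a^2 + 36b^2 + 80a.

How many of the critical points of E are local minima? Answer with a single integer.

E separates as a function of a plus a function of b, so ∇E=0 decouples.
∂E/∂a = 10(a - 4)(a - 1)(a + 1)(a + 2) = 0 at a ∈ {-2, -1, 1, 4}; ∂E/∂b = 12b(b + 2)(b + 3) = 0 at b ∈ {-3, -2, 0}.
The Hessian is diagonal: diag(E_aa, E_bb). Second derivatives: E_aa(-2)=-180, E_aa(-1)=100, E_aa(1)=-180, E_aa(4)=900; E_bb(-3)=36, E_bb(-2)=-24, E_bb(0)=72.
Local minima occur where both diagonal entries positive: (-1, -3), (-1, 0), (4, -3), (4, 0). Count: 4.

4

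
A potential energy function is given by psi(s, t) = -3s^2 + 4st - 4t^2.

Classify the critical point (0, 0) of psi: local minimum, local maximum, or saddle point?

local maximum

The Hessian of psi is constant: H = [[-6, 4], [4, -8]].
det(H) = (-6)·(-8) − 4² = 32.
det(H) > 0 and tr(H) = -14 < 0, so H is negative definite and the point is a local maximum.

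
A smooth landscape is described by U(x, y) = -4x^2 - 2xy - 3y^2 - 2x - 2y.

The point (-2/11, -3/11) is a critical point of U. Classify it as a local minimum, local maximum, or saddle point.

The Hessian of U is constant: H = [[-8, -2], [-2, -6]].
det(H) = (-8)·(-6) − (-2)² = 44.
det(H) > 0 and tr(H) = -14 < 0, so H is negative definite and the point is a local maximum.

local maximum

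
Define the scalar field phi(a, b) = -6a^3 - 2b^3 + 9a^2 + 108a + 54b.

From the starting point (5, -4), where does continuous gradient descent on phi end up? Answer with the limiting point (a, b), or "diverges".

diverges

phi is separable, so gradient descent decouples: a follows -∂phi/∂a, b follows -∂phi/∂b.
∂phi/∂a = -18(a - 3)(a + 2); at a=5 this is -252, so a increases.
∂phi/∂b = -6(b - 3)(b + 3); at b=-4 this is -42, so b increases.
The a-coordinate has no critical point in that direction and runs off to infinity.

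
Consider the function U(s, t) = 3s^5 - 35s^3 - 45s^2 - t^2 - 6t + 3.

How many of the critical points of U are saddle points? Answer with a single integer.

2

U separates as a function of s plus a function of t, so ∇U=0 decouples.
∂U/∂s = 15s(s - 3)(s + 1)(s + 2) = 0 at s ∈ {-2, -1, 0, 3}; ∂U/∂t = -2(t + 3) = 0 at t ∈ {-3}.
The Hessian is diagonal: diag(U_ss, U_tt). Second derivatives: U_ss(-2)=-150, U_ss(-1)=60, U_ss(0)=-90, U_ss(3)=900; U_tt(-3)=-2.
Saddle points occur where the two diagonal entries have opposite signs: (-1, -3), (3, -3). Count: 2.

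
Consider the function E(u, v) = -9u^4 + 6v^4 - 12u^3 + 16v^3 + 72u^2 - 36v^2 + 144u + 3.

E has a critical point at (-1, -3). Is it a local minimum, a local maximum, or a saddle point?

The mixed partial ∂²E/∂u∂v is 0, so the Hessian at any point is diag(E_uu, E_vv) = diag(36(-3u^2 - 2u + 4), 24(3v^2 + 4v - 3)).
At (-1, -3): H = diag(108, 288).
Both eigenvalues are positive, so H is positive definite: a local minimum.

local minimum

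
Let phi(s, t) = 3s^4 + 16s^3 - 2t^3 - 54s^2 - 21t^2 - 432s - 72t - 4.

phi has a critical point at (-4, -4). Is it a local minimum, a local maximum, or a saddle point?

local minimum

The mixed partial ∂²phi/∂s∂t is 0, so the Hessian at any point is diag(phi_ss, phi_tt) = diag(12(3s^2 + 8s - 9), -6(2t + 7)).
At (-4, -4): H = diag(84, 6).
Both eigenvalues are positive, so H is positive definite: a local minimum.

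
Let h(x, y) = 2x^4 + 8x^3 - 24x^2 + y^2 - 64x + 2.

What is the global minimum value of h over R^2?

h(x,y) separates as P(x) + Q(y) + 2, so its minimum is min P + min Q + 2.
P'(x) = 8(x - 2)(x + 1)(x + 4) vanishes at x ∈ {-4, -1, 2}; Q'(y) = 2y vanishes at y ∈ {0}.
Local minima of P (where P''>0): P(-4)=-128, P(2)=-128. Local minima of Q: Q(0)=0.
So the global minimum of h is P(-4) + Q(0) + 2 = -128 + 0 + 2 = -126, attained at (-4, 0).

-126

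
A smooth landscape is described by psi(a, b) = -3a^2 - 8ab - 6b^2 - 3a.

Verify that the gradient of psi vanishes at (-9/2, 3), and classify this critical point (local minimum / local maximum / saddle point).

local maximum

∇psi = (-6a - 8b - 3, -8a - 12b); substituting (-9/2, 3) gives ∇psi = (0, 0), so (-9/2, 3) is indeed a critical point.
The Hessian of psi is constant: H = [[-6, -8], [-8, -12]].
det(H) = (-6)·(-12) − (-8)² = 8.
det(H) > 0 and tr(H) = -18 < 0, so H is negative definite and the point is a local maximum.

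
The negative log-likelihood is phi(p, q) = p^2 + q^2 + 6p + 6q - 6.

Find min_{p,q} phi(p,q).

phi(p,q) separates as A(p) + B(q) − 6, so its minimum is min A + min B − 6.
A'(p) = 2p + 6 vanishes at p ∈ {-3}; B'(q) = 2q + 6 vanishes at q ∈ {-3}.
Local minima of A (where A''>0): A(-3)=-9. Local minima of B: B(-3)=-9.
So the global minimum of phi is A(-3) + B(-3) − 6 = -9 − 9 − 6 = -24, attained at (-3, -3).

-24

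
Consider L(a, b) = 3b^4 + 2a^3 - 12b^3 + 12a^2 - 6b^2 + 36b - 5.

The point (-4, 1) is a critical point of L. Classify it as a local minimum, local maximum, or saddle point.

The mixed partial ∂²L/∂a∂b is 0, so the Hessian at any point is diag(L_aa, L_bb) = diag(12(a + 2), 12(3b^2 - 6b - 1)).
At (-4, 1): H = diag(-24, -48).
Both eigenvalues are negative, so H is negative definite: a local maximum.

local maximum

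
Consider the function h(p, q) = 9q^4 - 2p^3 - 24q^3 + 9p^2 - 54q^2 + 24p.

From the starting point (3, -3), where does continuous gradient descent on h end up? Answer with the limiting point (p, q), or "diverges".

(-1, -1)

h is separable, so gradient descent decouples: p follows -∂h/∂p, q follows -∂h/∂q.
∂h/∂p = -6(p - 4)(p + 1); at p=3 this is 24, so p decreases.
∂h/∂q = 36q(q - 3)(q + 1); at q=-3 this is -1296, so q increases.
p converges to its nearest critical value -1 (a local min of the p-part); q converges to -1. The iterate converges to (-1, -1).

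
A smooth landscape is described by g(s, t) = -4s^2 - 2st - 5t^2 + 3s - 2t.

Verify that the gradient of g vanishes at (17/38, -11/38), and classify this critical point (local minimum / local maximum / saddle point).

local maximum

∇g = (-8s - 2t + 3, -2s - 10t - 2); substituting (17/38, -11/38) gives ∇g = (0, 0), so (17/38, -11/38) is indeed a critical point.
The Hessian of g is constant: H = [[-8, -2], [-2, -10]].
det(H) = (-8)·(-10) − (-2)² = 76.
det(H) > 0 and tr(H) = -18 < 0, so H is negative definite and the point is a local maximum.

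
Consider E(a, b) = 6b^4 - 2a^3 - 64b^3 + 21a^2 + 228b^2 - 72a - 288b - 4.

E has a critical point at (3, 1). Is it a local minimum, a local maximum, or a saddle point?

local minimum

The mixed partial ∂²E/∂a∂b is 0, so the Hessian at any point is diag(E_aa, E_bb) = diag(6(-2a + 7), 24(3b^2 - 16b + 19)).
At (3, 1): H = diag(6, 144).
Both eigenvalues are positive, so H is positive definite: a local minimum.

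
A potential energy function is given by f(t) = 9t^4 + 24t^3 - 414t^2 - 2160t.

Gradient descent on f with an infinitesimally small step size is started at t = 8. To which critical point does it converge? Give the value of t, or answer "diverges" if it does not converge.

5

f'(t) = 36(t - 5)(t + 3)(t + 4), so f'(8) = 14256.
Gradient descent moves in the -f' direction, i.e. t is decreasing.
The nearest critical point in that direction is t = 5, where f'' = 2592 > 0 (a local minimum). The iterate converges there.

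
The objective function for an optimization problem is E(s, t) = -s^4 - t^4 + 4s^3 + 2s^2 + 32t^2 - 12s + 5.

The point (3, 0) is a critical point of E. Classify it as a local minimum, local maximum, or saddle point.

The mixed partial ∂²E/∂s∂t is 0, so the Hessian at any point is diag(E_ss, E_tt) = diag(4(-3s^2 + 6s + 1), 4(-3t^2 + 16)).
At (3, 0): H = diag(-32, 64).
The eigenvalues have opposite signs, so H is indefinite: a saddle point.

saddle point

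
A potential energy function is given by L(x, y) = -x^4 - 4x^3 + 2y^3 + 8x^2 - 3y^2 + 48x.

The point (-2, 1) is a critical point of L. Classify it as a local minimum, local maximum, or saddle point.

local minimum

The mixed partial ∂²L/∂x∂y is 0, so the Hessian at any point is diag(L_xx, L_yy) = diag(4(-3x^2 - 6x + 4), 6(2y - 1)).
At (-2, 1): H = diag(16, 6).
Both eigenvalues are positive, so H is positive definite: a local minimum.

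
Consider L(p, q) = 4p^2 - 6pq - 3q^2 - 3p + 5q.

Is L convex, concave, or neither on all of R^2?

L is quadratic, so its Hessian is the constant matrix H = [[8, -6], [-6, -6]].
det(H) = -84, tr(H) = 2.
det(H) < 0, so H is indefinite: neither convex nor concave.

neither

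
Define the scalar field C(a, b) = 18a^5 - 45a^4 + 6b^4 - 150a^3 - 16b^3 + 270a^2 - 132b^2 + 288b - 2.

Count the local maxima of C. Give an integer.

2

C separates as a function of a plus a function of b, so ∇C=0 decouples.
∂C/∂a = 90a(a - 3)(a - 1)(a + 2) = 0 at a ∈ {-2, 0, 1, 3}; ∂C/∂b = 24(b - 4)(b - 1)(b + 3) = 0 at b ∈ {-3, 1, 4}.
The Hessian is diagonal: diag(C_aa, C_bb). Second derivatives: C_aa(-2)=-2700, C_aa(0)=540, C_aa(1)=-540, C_aa(3)=2700; C_bb(-3)=672, C_bb(1)=-288, C_bb(4)=504.
Local maxima occur where both diagonal entries negative: (-2, 1), (1, 1). Count: 2.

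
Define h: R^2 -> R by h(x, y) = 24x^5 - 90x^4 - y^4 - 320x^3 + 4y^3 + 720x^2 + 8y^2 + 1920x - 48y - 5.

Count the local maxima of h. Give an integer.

h separates as a function of x plus a function of y, so ∇h=0 decouples.
∂h/∂x = 120(x - 4)(x - 2)(x + 1)(x + 2) = 0 at x ∈ {-2, -1, 2, 4}; ∂h/∂y = -4(y - 3)(y - 2)(y + 2) = 0 at y ∈ {-2, 2, 3}.
The Hessian is diagonal: diag(h_xx, h_yy). Second derivatives: h_xx(-2)=-2880, h_xx(-1)=1800, h_xx(2)=-2880, h_xx(4)=7200; h_yy(-2)=-80, h_yy(2)=16, h_yy(3)=-20.
Local maxima occur where both diagonal entries negative: (-2, -2), (-2, 3), (2, -2), (2, 3). Count: 4.

4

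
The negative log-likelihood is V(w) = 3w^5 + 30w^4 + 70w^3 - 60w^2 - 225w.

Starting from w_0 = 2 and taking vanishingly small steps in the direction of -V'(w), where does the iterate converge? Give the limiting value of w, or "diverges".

1

V'(w) = 15(w - 1)(w + 1)(w + 3)(w + 5), so V'(2) = 1575.
Gradient descent moves in the -V' direction, i.e. w is decreasing.
The nearest critical point in that direction is w = 1, where V'' = 720 > 0 (a local minimum). The iterate converges there.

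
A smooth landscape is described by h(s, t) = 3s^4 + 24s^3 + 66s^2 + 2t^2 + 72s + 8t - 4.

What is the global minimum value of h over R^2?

-39

h(s,t) separates as P(s) + Q(t) − 4, so its minimum is min P + min Q − 4.
P'(s) = 12(s + 1)(s + 2)(s + 3) vanishes at s ∈ {-3, -2, -1}; Q'(t) = 4(t + 2) vanishes at t ∈ {-2}.
Local minima of P (where P''>0): P(-3)=-27, P(-1)=-27. Local minima of Q: Q(-2)=-8.
So the global minimum of h is P(-3) + Q(-2) − 4 = -27 − 8 − 4 = -39, attained at (-3, -2).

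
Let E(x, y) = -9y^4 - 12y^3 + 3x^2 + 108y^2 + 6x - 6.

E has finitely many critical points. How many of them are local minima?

E separates as a function of x plus a function of y, so ∇E=0 decouples.
∂E/∂x = 6(x + 1) = 0 at x ∈ {-1}; ∂E/∂y = -36y(y - 2)(y + 3) = 0 at y ∈ {-3, 0, 2}.
The Hessian is diagonal: diag(E_xx, E_yy). Second derivatives: E_xx(-1)=6; E_yy(-3)=-540, E_yy(0)=216, E_yy(2)=-360.
Local minima occur where both diagonal entries positive: (-1, 0). Count: 1.

1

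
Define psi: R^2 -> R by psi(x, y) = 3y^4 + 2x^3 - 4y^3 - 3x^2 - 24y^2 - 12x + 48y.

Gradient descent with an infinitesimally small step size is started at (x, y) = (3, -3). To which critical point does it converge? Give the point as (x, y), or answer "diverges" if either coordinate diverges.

(2, -2)

psi is separable, so gradient descent decouples: x follows -∂psi/∂x, y follows -∂psi/∂y.
∂psi/∂x = 6(x - 2)(x + 1); at x=3 this is 24, so x decreases.
∂psi/∂y = 12(y - 2)(y - 1)(y + 2); at y=-3 this is -240, so y increases.
x converges to its nearest critical value 2 (a local min of the x-part); y converges to -2. The iterate converges to (2, -2).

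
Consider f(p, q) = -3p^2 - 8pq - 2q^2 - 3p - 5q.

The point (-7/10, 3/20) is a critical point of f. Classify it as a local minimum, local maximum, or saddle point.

The Hessian of f is constant: H = [[-6, -8], [-8, -4]].
det(H) = (-6)·(-4) − (-8)² = -40.
Since det(H) < 0, H is indefinite and the critical point is a saddle point.

saddle point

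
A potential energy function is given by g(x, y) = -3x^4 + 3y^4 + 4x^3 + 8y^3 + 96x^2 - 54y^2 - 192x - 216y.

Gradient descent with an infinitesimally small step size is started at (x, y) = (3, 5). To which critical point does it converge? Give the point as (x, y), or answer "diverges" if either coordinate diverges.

g is separable, so gradient descent decouples: x follows -∂g/∂x, y follows -∂g/∂y.
∂g/∂x = -12(x - 4)(x - 1)(x + 4); at x=3 this is 168, so x decreases.
∂g/∂y = 12(y - 3)(y + 2)(y + 3); at y=5 this is 1344, so y decreases.
x converges to its nearest critical value 1 (a local min of the x-part); y converges to 3. The iterate converges to (1, 3).

(1, 3)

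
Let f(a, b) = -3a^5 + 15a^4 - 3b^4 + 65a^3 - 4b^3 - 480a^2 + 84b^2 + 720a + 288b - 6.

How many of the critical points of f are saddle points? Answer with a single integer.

f separates as a function of a plus a function of b, so ∇f=0 decouples.
∂f/∂a = -15(a - 4)(a - 3)(a - 1)(a + 4) = 0 at a ∈ {-4, 1, 3, 4}; ∂f/∂b = -12(b - 4)(b + 2)(b + 3) = 0 at b ∈ {-3, -2, 4}.
The Hessian is diagonal: diag(f_aa, f_bb). Second derivatives: f_aa(-4)=4200, f_aa(1)=-450, f_aa(3)=210, f_aa(4)=-360; f_bb(-3)=-84, f_bb(-2)=72, f_bb(4)=-504.
Saddle points occur where the two diagonal entries have opposite signs: (-4, -3), (-4, 4), (1, -2), (3, -3), (3, 4), (4, -2). Count: 6.

6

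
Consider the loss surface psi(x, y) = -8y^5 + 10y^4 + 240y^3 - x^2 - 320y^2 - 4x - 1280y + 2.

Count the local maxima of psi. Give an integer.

psi separates as a function of x plus a function of y, so ∇psi=0 decouples.
∂psi/∂x = -2(x + 2) = 0 at x ∈ {-2}; ∂psi/∂y = -40(y - 4)(y - 2)(y + 1)(y + 4) = 0 at y ∈ {-4, -1, 2, 4}.
The Hessian is diagonal: diag(psi_xx, psi_yy). Second derivatives: psi_xx(-2)=-2; psi_yy(-4)=5760, psi_yy(-1)=-1800, psi_yy(2)=1440, psi_yy(4)=-3200.
Local maxima occur where both diagonal entries negative: (-2, -1), (-2, 4). Count: 2.

2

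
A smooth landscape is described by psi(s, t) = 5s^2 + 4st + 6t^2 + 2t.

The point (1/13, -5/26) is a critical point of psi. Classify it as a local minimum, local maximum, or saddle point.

local minimum

The Hessian of psi is constant: H = [[10, 4], [4, 12]].
det(H) = 10·12 − 4² = 104.
det(H) > 0 and tr(H) = 22 > 0, so H is positive definite and the point is a local minimum.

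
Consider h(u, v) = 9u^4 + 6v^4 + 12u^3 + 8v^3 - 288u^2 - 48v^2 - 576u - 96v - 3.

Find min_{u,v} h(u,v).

-4067

h(u,v) separates as P(u) + Q(v) − 3, so its minimum is min P + min Q − 3.
P'(u) = 36(u - 4)(u + 1)(u + 4) vanishes at u ∈ {-4, -1, 4}; Q'(v) = 24(v - 2)(v + 1)(v + 2) vanishes at v ∈ {-2, -1, 2}.
Local minima of P (where P''>0): P(-4)=-768, P(4)=-3840. Local minima of Q: Q(-2)=32, Q(2)=-224.
So the global minimum of h is P(4) + Q(2) − 3 = -3840 − 224 − 3 = -4067, attained at (4, 2).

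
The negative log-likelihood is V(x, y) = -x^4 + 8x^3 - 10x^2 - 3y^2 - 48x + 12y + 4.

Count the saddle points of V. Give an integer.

V separates as a function of x plus a function of y, so ∇V=0 decouples.
∂V/∂x = -4(x - 4)(x - 3)(x + 1) = 0 at x ∈ {-1, 3, 4}; ∂V/∂y = -6(y - 2) = 0 at y ∈ {2}.
The Hessian is diagonal: diag(V_xx, V_yy). Second derivatives: V_xx(-1)=-80, V_xx(3)=16, V_xx(4)=-20; V_yy(2)=-6.
Saddle points occur where the two diagonal entries have opposite signs: (3, 2). Count: 1.

1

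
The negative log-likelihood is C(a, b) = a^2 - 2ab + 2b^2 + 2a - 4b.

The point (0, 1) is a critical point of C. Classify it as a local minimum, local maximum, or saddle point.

The Hessian of C is constant: H = [[2, -2], [-2, 4]].
det(H) = 2·4 − (-2)² = 4.
det(H) > 0 and tr(H) = 6 > 0, so H is positive definite and the point is a local minimum.

local minimum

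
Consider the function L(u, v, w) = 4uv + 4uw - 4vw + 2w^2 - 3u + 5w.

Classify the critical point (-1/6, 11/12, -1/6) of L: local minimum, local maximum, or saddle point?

The Hessian is constant: H = [[0, 4, 4], [4, 0, -4], [4, -4, 4]].
Leading principal minors: Δ₁ = 0, Δ₂ = -16, Δ₃ = -192.
The minors fit neither the all-positive nor the alternating-sign pattern, so H is indefinite: a saddle point.

saddle point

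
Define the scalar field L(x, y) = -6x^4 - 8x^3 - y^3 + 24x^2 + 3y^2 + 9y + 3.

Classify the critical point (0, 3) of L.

saddle point

The mixed partial ∂²L/∂x∂y is 0, so the Hessian at any point is diag(L_xx, L_yy) = diag(24(-3x^2 - 2x + 2), 6(-y + 1)).
At (0, 3): H = diag(48, -12).
The eigenvalues have opposite signs, so H is indefinite: a saddle point.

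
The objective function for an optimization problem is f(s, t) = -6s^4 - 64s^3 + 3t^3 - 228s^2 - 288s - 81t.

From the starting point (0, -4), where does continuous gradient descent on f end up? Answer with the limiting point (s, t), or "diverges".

diverges

f is separable, so gradient descent decouples: s follows -∂f/∂s, t follows -∂f/∂t.
∂f/∂s = -24(s + 1)(s + 3)(s + 4); at s=0 this is -288, so s increases.
∂f/∂t = 9(t - 3)(t + 3); at t=-4 this is 63, so t decreases.
The s-coordinate has no critical point in that direction and runs off to infinity.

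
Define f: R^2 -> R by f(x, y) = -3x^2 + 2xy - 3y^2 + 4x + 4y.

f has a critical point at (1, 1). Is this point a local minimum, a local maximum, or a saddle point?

The Hessian of f is constant: H = [[-6, 2], [2, -6]].
det(H) = (-6)·(-6) − 2² = 32.
det(H) > 0 and tr(H) = -12 < 0, so H is negative definite and the point is a local maximum.

local maximum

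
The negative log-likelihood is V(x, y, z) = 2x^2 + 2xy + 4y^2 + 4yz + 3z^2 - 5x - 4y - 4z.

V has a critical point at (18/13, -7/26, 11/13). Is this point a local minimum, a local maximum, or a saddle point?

local minimum

The Hessian is constant: H = [[4, 2, 0], [2, 8, 4], [0, 4, 6]].
Leading principal minors: Δ₁ = 4, Δ₂ = 28, Δ₃ = 104.
All leading minors are positive, so H is positive definite: a local minimum.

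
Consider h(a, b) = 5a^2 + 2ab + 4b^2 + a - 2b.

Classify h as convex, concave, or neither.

h is quadratic, so its Hessian is the constant matrix H = [[10, 2], [2, 8]].
det(H) = 76, tr(H) = 18.
det(H) > 0 and tr(H) > 0, so H is positive definite everywhere: convex.

convex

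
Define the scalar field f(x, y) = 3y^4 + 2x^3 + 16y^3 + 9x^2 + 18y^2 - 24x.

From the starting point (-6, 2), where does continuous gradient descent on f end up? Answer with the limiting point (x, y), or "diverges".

f is separable, so gradient descent decouples: x follows -∂f/∂x, y follows -∂f/∂y.
∂f/∂x = 6(x - 1)(x + 4); at x=-6 this is 84, so x decreases.
∂f/∂y = 12y(y + 1)(y + 3); at y=2 this is 360, so y decreases.
The x-coordinate has no critical point in that direction and runs off to infinity.

diverges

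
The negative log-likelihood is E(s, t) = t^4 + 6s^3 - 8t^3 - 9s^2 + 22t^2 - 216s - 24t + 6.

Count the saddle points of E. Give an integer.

E separates as a function of s plus a function of t, so ∇E=0 decouples.
∂E/∂s = 18(s - 4)(s + 3) = 0 at s ∈ {-3, 4}; ∂E/∂t = 4(t - 3)(t - 2)(t - 1) = 0 at t ∈ {1, 2, 3}.
The Hessian is diagonal: diag(E_ss, E_tt). Second derivatives: E_ss(-3)=-126, E_ss(4)=126; E_tt(1)=8, E_tt(2)=-4, E_tt(3)=8.
Saddle points occur where the two diagonal entries have opposite signs: (-3, 1), (-3, 3), (4, 2). Count: 3.

3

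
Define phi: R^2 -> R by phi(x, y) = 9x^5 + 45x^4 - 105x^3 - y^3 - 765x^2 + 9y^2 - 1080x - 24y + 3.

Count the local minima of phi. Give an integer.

2

phi separates as a function of x plus a function of y, so ∇phi=0 decouples.
∂phi/∂x = 45(x - 3)(x + 1)(x + 2)(x + 4) = 0 at x ∈ {-4, -2, -1, 3}; ∂phi/∂y = -3(y - 4)(y - 2) = 0 at y ∈ {2, 4}.
The Hessian is diagonal: diag(phi_xx, phi_yy). Second derivatives: phi_xx(-4)=-1890, phi_xx(-2)=450, phi_xx(-1)=-540, phi_xx(3)=6300; phi_yy(2)=6, phi_yy(4)=-6.
Local minima occur where both diagonal entries positive: (-2, 2), (3, 2). Count: 2.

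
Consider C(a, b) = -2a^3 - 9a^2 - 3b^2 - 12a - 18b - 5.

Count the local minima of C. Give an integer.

C separates as a function of a plus a function of b, so ∇C=0 decouples.
∂C/∂a = -6(a + 1)(a + 2) = 0 at a ∈ {-2, -1}; ∂C/∂b = -6(b + 3) = 0 at b ∈ {-3}.
The Hessian is diagonal: diag(C_aa, C_bb). Second derivatives: C_aa(-2)=6, C_aa(-1)=-6; C_bb(-3)=-6.
Local minima occur where both diagonal entries positive: none. Count: 0.

0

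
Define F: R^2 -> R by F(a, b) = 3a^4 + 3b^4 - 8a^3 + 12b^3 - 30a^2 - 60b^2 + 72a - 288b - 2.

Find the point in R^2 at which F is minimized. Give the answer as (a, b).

(-2, 3)

F(a,b) separates as P(a) + Q(b) − 2, so its minimum is min P + min Q − 2.
P'(a) = 12(a - 3)(a - 1)(a + 2) vanishes at a ∈ {-2, 1, 3}; Q'(b) = 12(b - 3)(b + 2)(b + 4) vanishes at b ∈ {-4, -2, 3}.
Local minima of P (where P''>0): P(-2)=-152, P(3)=-27. Local minima of Q: Q(-4)=192, Q(3)=-837.
So the global minimum of F is P(-2) + Q(3) − 2 = -152 − 837 − 2 = -991, attained at (-2, 3).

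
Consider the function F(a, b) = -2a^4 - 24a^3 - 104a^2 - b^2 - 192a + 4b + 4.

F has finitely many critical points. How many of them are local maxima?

F separates as a function of a plus a function of b, so ∇F=0 decouples.
∂F/∂a = -8(a + 2)(a + 3)(a + 4) = 0 at a ∈ {-4, -3, -2}; ∂F/∂b = -2(b - 2) = 0 at b ∈ {2}.
The Hessian is diagonal: diag(F_aa, F_bb). Second derivatives: F_aa(-4)=-16, F_aa(-3)=8, F_aa(-2)=-16; F_bb(2)=-2.
Local maxima occur where both diagonal entries negative: (-4, 2), (-2, 2). Count: 2.

2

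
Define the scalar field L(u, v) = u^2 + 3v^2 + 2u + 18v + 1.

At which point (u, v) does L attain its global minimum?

(-1, -3)

L(u,v) separates as P(u) + Q(v) + 1, so its minimum is min P + min Q + 1.
P'(u) = 2u + 2 vanishes at u ∈ {-1}; Q'(v) = 6v + 18 vanishes at v ∈ {-3}.
Local minima of P (where P''>0): P(-1)=-1. Local minima of Q: Q(-3)=-27.
So the global minimum of L is P(-1) + Q(-3) + 1 = -1 − 27 + 1 = -27, attained at (-1, -3).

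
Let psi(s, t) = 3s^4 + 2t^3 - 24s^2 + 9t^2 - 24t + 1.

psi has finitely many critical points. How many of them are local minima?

2

psi separates as a function of s plus a function of t, so ∇psi=0 decouples.
∂psi/∂s = 12s(s - 2)(s + 2) = 0 at s ∈ {-2, 0, 2}; ∂psi/∂t = 6(t - 1)(t + 4) = 0 at t ∈ {-4, 1}.
The Hessian is diagonal: diag(psi_ss, psi_tt). Second derivatives: psi_ss(-2)=96, psi_ss(0)=-48, psi_ss(2)=96; psi_tt(-4)=-30, psi_tt(1)=30.
Local minima occur where both diagonal entries positive: (-2, 1), (2, 1). Count: 2.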